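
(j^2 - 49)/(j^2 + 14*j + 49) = (j - 7)/(j + 7)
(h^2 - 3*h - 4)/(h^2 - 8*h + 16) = (h + 1)/(h - 4)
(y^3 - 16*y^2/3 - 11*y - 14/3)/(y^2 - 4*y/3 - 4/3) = (y^2 - 6*y - 7)/(y - 2)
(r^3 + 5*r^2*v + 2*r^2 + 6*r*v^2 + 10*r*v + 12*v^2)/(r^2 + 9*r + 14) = (r^2 + 5*r*v + 6*v^2)/(r + 7)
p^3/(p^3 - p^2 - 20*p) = p^2/(p^2 - p - 20)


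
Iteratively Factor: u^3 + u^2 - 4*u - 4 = (u + 2)*(u^2 - u - 2) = (u + 1)*(u + 2)*(u - 2)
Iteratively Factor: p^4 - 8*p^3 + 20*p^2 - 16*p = (p - 2)*(p^3 - 6*p^2 + 8*p) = (p - 2)^2*(p^2 - 4*p) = (p - 4)*(p - 2)^2*(p)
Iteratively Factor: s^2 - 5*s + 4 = (s - 4)*(s - 1)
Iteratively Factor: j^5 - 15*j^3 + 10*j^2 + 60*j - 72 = (j - 2)*(j^4 + 2*j^3 - 11*j^2 - 12*j + 36) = (j - 2)*(j + 3)*(j^3 - j^2 - 8*j + 12) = (j - 2)^2*(j + 3)*(j^2 + j - 6) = (j - 2)^3*(j + 3)*(j + 3)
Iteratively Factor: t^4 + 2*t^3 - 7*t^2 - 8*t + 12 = (t + 2)*(t^3 - 7*t + 6) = (t - 1)*(t + 2)*(t^2 + t - 6) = (t - 1)*(t + 2)*(t + 3)*(t - 2)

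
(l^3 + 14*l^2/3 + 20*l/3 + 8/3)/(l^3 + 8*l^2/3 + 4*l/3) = (l + 2)/l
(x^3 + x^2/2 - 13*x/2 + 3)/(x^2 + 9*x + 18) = (x^2 - 5*x/2 + 1)/(x + 6)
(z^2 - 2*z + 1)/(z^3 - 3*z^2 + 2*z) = (z - 1)/(z*(z - 2))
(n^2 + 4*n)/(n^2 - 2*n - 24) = n/(n - 6)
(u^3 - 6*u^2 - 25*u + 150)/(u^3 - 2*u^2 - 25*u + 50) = (u - 6)/(u - 2)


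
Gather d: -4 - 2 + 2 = -4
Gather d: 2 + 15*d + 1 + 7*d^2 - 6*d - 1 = 7*d^2 + 9*d + 2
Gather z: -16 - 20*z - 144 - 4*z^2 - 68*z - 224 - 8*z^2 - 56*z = -12*z^2 - 144*z - 384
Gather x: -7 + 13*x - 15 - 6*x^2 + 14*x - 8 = -6*x^2 + 27*x - 30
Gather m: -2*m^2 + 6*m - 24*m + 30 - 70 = -2*m^2 - 18*m - 40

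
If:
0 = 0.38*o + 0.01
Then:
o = -0.03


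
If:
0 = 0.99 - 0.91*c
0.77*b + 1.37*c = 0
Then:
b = -1.94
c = 1.09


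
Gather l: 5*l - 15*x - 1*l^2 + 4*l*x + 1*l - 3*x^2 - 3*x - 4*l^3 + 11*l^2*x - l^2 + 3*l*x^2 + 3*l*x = -4*l^3 + l^2*(11*x - 2) + l*(3*x^2 + 7*x + 6) - 3*x^2 - 18*x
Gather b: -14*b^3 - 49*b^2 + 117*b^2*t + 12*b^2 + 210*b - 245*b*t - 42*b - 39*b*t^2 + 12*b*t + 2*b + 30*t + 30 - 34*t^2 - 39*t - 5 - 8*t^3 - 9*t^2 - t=-14*b^3 + b^2*(117*t - 37) + b*(-39*t^2 - 233*t + 170) - 8*t^3 - 43*t^2 - 10*t + 25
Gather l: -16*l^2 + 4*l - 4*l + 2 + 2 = 4 - 16*l^2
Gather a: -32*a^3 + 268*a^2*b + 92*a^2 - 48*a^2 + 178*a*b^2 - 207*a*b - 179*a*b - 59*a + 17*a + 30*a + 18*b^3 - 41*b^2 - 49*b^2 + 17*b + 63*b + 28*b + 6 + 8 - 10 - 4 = -32*a^3 + a^2*(268*b + 44) + a*(178*b^2 - 386*b - 12) + 18*b^3 - 90*b^2 + 108*b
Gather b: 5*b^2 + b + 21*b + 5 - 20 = 5*b^2 + 22*b - 15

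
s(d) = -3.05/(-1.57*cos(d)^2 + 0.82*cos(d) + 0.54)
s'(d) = -3.05*(-3.14*sin(d)*cos(d) + 0.82*sin(d))/(-1.57*cos(d)^2 + 0.82*cos(d) + 0.54)^2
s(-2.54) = 2.54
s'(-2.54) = 4.06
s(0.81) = -8.50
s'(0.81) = 23.05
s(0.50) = -60.42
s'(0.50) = 1110.69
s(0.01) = 14.53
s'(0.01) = 1.61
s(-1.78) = -10.10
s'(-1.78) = 48.16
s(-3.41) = 1.78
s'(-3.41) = -1.06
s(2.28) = 4.62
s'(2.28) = -15.23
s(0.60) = -20.70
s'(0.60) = 140.57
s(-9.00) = 2.02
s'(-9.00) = 2.03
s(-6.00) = 25.40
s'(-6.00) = 129.71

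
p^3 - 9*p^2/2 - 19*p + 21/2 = (p - 7)*(p - 1/2)*(p + 3)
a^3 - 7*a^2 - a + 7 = (a - 7)*(a - 1)*(a + 1)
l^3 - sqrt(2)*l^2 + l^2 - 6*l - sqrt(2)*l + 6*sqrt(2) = (l - 2)*(l + 3)*(l - sqrt(2))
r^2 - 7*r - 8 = (r - 8)*(r + 1)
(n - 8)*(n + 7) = n^2 - n - 56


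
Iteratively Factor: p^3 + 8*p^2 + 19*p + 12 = (p + 4)*(p^2 + 4*p + 3) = (p + 1)*(p + 4)*(p + 3)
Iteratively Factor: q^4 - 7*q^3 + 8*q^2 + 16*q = (q + 1)*(q^3 - 8*q^2 + 16*q) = (q - 4)*(q + 1)*(q^2 - 4*q) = (q - 4)^2*(q + 1)*(q)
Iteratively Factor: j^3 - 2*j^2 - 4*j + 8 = (j - 2)*(j^2 - 4) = (j - 2)*(j + 2)*(j - 2)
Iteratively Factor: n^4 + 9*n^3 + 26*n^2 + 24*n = (n + 4)*(n^3 + 5*n^2 + 6*n) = (n + 2)*(n + 4)*(n^2 + 3*n) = n*(n + 2)*(n + 4)*(n + 3)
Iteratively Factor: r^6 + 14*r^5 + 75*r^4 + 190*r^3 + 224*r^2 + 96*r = (r + 4)*(r^5 + 10*r^4 + 35*r^3 + 50*r^2 + 24*r) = (r + 2)*(r + 4)*(r^4 + 8*r^3 + 19*r^2 + 12*r) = r*(r + 2)*(r + 4)*(r^3 + 8*r^2 + 19*r + 12) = r*(r + 1)*(r + 2)*(r + 4)*(r^2 + 7*r + 12) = r*(r + 1)*(r + 2)*(r + 3)*(r + 4)*(r + 4)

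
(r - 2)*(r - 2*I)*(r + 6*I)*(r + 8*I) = r^4 - 2*r^3 + 12*I*r^3 - 20*r^2 - 24*I*r^2 + 40*r + 96*I*r - 192*I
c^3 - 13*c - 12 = (c - 4)*(c + 1)*(c + 3)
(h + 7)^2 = h^2 + 14*h + 49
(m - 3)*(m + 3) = m^2 - 9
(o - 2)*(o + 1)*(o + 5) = o^3 + 4*o^2 - 7*o - 10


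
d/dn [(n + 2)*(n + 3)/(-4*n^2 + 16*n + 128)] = (9*n^2 + 76*n + 136)/(4*(n^4 - 8*n^3 - 48*n^2 + 256*n + 1024))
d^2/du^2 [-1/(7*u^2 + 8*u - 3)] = 2*(49*u^2 + 56*u - 4*(7*u + 4)^2 - 21)/(7*u^2 + 8*u - 3)^3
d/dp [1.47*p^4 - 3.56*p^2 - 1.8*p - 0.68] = 5.88*p^3 - 7.12*p - 1.8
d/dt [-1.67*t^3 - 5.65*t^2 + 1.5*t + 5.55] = -5.01*t^2 - 11.3*t + 1.5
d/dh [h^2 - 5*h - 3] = 2*h - 5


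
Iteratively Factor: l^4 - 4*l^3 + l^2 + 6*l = (l - 2)*(l^3 - 2*l^2 - 3*l) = (l - 3)*(l - 2)*(l^2 + l) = (l - 3)*(l - 2)*(l + 1)*(l)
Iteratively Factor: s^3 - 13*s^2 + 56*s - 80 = (s - 5)*(s^2 - 8*s + 16) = (s - 5)*(s - 4)*(s - 4)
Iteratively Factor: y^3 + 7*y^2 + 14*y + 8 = (y + 1)*(y^2 + 6*y + 8) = (y + 1)*(y + 2)*(y + 4)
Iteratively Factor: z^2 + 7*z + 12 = (z + 4)*(z + 3)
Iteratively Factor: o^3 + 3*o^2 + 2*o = (o + 2)*(o^2 + o) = (o + 1)*(o + 2)*(o)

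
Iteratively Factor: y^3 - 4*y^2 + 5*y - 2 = (y - 1)*(y^2 - 3*y + 2) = (y - 2)*(y - 1)*(y - 1)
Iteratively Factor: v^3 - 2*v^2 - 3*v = (v)*(v^2 - 2*v - 3) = v*(v + 1)*(v - 3)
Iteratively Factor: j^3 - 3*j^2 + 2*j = (j)*(j^2 - 3*j + 2) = j*(j - 1)*(j - 2)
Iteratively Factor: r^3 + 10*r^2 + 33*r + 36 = (r + 3)*(r^2 + 7*r + 12) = (r + 3)*(r + 4)*(r + 3)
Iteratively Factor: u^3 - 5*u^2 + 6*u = (u - 2)*(u^2 - 3*u) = (u - 3)*(u - 2)*(u)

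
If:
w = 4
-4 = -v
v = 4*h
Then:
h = 1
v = 4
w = 4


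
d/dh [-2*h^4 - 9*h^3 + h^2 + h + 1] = -8*h^3 - 27*h^2 + 2*h + 1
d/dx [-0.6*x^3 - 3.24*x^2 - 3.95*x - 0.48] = -1.8*x^2 - 6.48*x - 3.95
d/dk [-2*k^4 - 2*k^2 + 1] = -8*k^3 - 4*k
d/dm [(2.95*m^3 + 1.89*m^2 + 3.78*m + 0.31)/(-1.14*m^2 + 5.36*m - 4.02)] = (-3.363*m^4 + 31.624*m^3 - 21.1374*m^2 - 14.4888*m - 16.8572)/(1.2996*m^4 - 12.2208*m^3 + 37.8952*m^2 - 43.0944*m + 16.1604)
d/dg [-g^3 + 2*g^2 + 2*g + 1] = -3*g^2 + 4*g + 2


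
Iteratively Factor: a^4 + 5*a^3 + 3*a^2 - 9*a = (a + 3)*(a^3 + 2*a^2 - 3*a) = a*(a + 3)*(a^2 + 2*a - 3) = a*(a - 1)*(a + 3)*(a + 3)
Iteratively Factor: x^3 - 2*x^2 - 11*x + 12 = (x + 3)*(x^2 - 5*x + 4) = (x - 4)*(x + 3)*(x - 1)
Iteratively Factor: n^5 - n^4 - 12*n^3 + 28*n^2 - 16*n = (n - 2)*(n^4 + n^3 - 10*n^2 + 8*n) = n*(n - 2)*(n^3 + n^2 - 10*n + 8) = n*(n - 2)*(n + 4)*(n^2 - 3*n + 2) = n*(n - 2)*(n - 1)*(n + 4)*(n - 2)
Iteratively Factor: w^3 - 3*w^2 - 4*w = (w)*(w^2 - 3*w - 4) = w*(w - 4)*(w + 1)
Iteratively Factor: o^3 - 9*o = (o)*(o^2 - 9) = o*(o - 3)*(o + 3)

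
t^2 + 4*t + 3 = (t + 1)*(t + 3)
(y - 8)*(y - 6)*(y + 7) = y^3 - 7*y^2 - 50*y + 336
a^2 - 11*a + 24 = (a - 8)*(a - 3)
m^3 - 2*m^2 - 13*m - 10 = (m - 5)*(m + 1)*(m + 2)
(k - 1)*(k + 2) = k^2 + k - 2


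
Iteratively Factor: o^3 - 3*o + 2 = (o + 2)*(o^2 - 2*o + 1) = (o - 1)*(o + 2)*(o - 1)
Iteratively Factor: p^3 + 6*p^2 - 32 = (p - 2)*(p^2 + 8*p + 16) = (p - 2)*(p + 4)*(p + 4)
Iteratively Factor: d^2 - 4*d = (d)*(d - 4)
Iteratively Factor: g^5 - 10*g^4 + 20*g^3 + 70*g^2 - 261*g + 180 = (g - 3)*(g^4 - 7*g^3 - g^2 + 67*g - 60) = (g - 3)*(g - 1)*(g^3 - 6*g^2 - 7*g + 60) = (g - 4)*(g - 3)*(g - 1)*(g^2 - 2*g - 15) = (g - 5)*(g - 4)*(g - 3)*(g - 1)*(g + 3)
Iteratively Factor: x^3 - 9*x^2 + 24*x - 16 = (x - 1)*(x^2 - 8*x + 16) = (x - 4)*(x - 1)*(x - 4)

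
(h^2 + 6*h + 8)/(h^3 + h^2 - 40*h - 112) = (h + 2)/(h^2 - 3*h - 28)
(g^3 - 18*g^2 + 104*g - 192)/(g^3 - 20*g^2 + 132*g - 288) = (g - 4)/(g - 6)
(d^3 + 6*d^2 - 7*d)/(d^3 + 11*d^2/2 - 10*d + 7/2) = 2*d/(2*d - 1)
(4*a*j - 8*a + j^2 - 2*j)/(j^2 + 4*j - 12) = (4*a + j)/(j + 6)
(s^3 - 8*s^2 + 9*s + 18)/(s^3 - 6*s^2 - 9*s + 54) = (s + 1)/(s + 3)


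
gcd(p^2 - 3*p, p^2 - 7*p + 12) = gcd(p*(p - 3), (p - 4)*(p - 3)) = p - 3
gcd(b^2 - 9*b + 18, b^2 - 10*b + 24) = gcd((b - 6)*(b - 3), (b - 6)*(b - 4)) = b - 6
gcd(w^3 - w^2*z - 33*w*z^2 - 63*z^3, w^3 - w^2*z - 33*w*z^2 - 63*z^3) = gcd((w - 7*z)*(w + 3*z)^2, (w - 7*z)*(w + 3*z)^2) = -w^3 + w^2*z + 33*w*z^2 + 63*z^3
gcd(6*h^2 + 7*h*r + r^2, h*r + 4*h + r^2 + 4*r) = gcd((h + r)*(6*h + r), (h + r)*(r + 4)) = h + r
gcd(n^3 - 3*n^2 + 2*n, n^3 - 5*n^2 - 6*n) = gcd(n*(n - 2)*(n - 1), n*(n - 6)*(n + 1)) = n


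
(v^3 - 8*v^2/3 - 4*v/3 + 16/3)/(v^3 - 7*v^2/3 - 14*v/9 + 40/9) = 3*(v - 2)/(3*v - 5)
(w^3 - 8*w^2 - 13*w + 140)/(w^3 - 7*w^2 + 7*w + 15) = (w^2 - 3*w - 28)/(w^2 - 2*w - 3)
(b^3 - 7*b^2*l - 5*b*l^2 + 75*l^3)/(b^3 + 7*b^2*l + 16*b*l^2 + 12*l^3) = (b^2 - 10*b*l + 25*l^2)/(b^2 + 4*b*l + 4*l^2)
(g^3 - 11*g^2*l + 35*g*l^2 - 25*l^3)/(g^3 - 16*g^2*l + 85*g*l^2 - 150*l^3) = (g - l)/(g - 6*l)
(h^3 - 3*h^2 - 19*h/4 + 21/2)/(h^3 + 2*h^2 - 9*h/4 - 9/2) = (2*h - 7)/(2*h + 3)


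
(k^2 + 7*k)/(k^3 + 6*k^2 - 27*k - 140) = k/(k^2 - k - 20)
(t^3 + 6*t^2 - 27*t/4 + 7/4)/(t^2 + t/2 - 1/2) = (2*t^2 + 13*t - 7)/(2*(t + 1))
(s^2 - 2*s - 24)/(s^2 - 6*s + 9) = (s^2 - 2*s - 24)/(s^2 - 6*s + 9)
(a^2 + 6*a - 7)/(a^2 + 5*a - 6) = (a + 7)/(a + 6)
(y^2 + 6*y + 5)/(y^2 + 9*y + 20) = (y + 1)/(y + 4)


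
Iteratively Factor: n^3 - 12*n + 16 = (n - 2)*(n^2 + 2*n - 8) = (n - 2)^2*(n + 4)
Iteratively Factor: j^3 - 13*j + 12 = (j + 4)*(j^2 - 4*j + 3) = (j - 3)*(j + 4)*(j - 1)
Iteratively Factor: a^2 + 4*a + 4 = (a + 2)*(a + 2)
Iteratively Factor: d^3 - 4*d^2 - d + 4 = (d - 1)*(d^2 - 3*d - 4) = (d - 4)*(d - 1)*(d + 1)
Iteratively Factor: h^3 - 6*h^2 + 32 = (h - 4)*(h^2 - 2*h - 8) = (h - 4)^2*(h + 2)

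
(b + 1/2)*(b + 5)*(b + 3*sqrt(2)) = b^3 + 3*sqrt(2)*b^2 + 11*b^2/2 + 5*b/2 + 33*sqrt(2)*b/2 + 15*sqrt(2)/2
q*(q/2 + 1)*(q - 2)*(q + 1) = q^4/2 + q^3/2 - 2*q^2 - 2*q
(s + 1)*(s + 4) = s^2 + 5*s + 4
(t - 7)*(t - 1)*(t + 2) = t^3 - 6*t^2 - 9*t + 14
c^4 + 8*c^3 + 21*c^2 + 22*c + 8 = (c + 1)^2*(c + 2)*(c + 4)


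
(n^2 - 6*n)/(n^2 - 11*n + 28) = n*(n - 6)/(n^2 - 11*n + 28)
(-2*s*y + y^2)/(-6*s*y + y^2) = (2*s - y)/(6*s - y)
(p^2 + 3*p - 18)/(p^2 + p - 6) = (p^2 + 3*p - 18)/(p^2 + p - 6)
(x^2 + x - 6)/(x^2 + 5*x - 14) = (x + 3)/(x + 7)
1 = 1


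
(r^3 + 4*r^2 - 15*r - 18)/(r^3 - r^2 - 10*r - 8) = (r^2 + 3*r - 18)/(r^2 - 2*r - 8)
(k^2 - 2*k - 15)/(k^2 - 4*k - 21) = (k - 5)/(k - 7)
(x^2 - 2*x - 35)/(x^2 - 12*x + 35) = (x + 5)/(x - 5)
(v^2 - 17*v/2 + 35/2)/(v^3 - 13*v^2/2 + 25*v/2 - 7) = (v - 5)/(v^2 - 3*v + 2)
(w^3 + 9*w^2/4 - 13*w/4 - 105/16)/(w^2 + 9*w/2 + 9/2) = (8*w^2 + 6*w - 35)/(8*(w + 3))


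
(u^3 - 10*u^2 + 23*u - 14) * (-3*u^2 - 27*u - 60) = -3*u^5 + 3*u^4 + 141*u^3 + 21*u^2 - 1002*u + 840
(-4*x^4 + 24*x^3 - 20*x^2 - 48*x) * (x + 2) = -4*x^5 + 16*x^4 + 28*x^3 - 88*x^2 - 96*x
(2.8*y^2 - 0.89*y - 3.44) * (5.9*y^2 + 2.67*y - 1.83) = 16.52*y^4 + 2.225*y^3 - 27.7963*y^2 - 7.5561*y + 6.2952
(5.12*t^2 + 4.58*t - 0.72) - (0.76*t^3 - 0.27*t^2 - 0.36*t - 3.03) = -0.76*t^3 + 5.39*t^2 + 4.94*t + 2.31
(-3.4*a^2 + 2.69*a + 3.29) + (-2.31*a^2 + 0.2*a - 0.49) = -5.71*a^2 + 2.89*a + 2.8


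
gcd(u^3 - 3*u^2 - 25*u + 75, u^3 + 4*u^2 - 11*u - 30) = u^2 + 2*u - 15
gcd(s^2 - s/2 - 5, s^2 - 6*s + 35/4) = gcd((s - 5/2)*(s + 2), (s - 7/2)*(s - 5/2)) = s - 5/2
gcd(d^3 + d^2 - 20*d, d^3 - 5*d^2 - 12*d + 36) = 1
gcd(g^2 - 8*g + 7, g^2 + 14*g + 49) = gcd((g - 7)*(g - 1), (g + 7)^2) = 1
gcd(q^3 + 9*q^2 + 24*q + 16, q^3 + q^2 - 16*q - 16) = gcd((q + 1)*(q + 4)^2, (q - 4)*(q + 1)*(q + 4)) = q^2 + 5*q + 4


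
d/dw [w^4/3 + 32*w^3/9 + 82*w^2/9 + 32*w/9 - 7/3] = 4*w^3/3 + 32*w^2/3 + 164*w/9 + 32/9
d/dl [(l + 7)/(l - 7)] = -14/(l - 7)^2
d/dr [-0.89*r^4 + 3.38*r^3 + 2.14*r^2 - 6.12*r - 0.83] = -3.56*r^3 + 10.14*r^2 + 4.28*r - 6.12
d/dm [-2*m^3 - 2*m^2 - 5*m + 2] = -6*m^2 - 4*m - 5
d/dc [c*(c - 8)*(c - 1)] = 3*c^2 - 18*c + 8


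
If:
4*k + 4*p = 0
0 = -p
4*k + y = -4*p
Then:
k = 0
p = 0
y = 0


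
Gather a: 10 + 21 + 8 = 39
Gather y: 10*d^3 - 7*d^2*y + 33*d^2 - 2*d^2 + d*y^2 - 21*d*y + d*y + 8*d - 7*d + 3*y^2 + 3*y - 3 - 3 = 10*d^3 + 31*d^2 + d + y^2*(d + 3) + y*(-7*d^2 - 20*d + 3) - 6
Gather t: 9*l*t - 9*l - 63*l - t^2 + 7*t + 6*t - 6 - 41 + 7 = -72*l - t^2 + t*(9*l + 13) - 40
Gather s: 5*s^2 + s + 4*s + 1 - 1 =5*s^2 + 5*s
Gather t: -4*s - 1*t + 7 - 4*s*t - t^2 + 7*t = -4*s - t^2 + t*(6 - 4*s) + 7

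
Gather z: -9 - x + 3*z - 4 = -x + 3*z - 13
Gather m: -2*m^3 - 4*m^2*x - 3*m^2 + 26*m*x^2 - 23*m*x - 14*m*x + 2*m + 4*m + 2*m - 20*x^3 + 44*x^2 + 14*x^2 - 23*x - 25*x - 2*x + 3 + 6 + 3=-2*m^3 + m^2*(-4*x - 3) + m*(26*x^2 - 37*x + 8) - 20*x^3 + 58*x^2 - 50*x + 12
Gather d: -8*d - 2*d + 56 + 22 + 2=80 - 10*d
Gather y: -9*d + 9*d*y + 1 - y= -9*d + y*(9*d - 1) + 1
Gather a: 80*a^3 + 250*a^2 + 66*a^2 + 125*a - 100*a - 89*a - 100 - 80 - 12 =80*a^3 + 316*a^2 - 64*a - 192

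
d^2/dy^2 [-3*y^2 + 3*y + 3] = -6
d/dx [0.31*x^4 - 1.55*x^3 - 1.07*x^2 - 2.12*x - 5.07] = 1.24*x^3 - 4.65*x^2 - 2.14*x - 2.12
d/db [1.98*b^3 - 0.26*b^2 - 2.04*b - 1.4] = 5.94*b^2 - 0.52*b - 2.04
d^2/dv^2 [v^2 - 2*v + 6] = 2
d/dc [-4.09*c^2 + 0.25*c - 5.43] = 0.25 - 8.18*c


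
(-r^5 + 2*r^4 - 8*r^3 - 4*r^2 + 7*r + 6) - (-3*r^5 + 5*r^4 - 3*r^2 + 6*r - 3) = 2*r^5 - 3*r^4 - 8*r^3 - r^2 + r + 9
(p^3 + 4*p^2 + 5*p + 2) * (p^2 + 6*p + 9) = p^5 + 10*p^4 + 38*p^3 + 68*p^2 + 57*p + 18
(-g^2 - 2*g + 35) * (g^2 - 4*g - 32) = -g^4 + 2*g^3 + 75*g^2 - 76*g - 1120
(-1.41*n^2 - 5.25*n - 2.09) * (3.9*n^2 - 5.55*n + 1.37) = -5.499*n^4 - 12.6495*n^3 + 19.0548*n^2 + 4.407*n - 2.8633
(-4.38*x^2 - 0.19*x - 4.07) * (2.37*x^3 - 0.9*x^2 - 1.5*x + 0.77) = -10.3806*x^5 + 3.4917*x^4 - 2.9049*x^3 + 0.575400000000001*x^2 + 5.9587*x - 3.1339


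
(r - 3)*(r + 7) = r^2 + 4*r - 21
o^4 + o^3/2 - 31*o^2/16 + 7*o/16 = o*(o - 1)*(o - 1/4)*(o + 7/4)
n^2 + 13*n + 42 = (n + 6)*(n + 7)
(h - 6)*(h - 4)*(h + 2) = h^3 - 8*h^2 + 4*h + 48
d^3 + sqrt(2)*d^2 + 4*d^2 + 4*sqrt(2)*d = d*(d + 4)*(d + sqrt(2))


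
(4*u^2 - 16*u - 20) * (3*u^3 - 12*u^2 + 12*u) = 12*u^5 - 96*u^4 + 180*u^3 + 48*u^2 - 240*u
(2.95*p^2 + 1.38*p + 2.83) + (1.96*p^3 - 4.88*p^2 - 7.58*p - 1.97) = 1.96*p^3 - 1.93*p^2 - 6.2*p + 0.86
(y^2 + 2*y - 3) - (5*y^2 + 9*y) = -4*y^2 - 7*y - 3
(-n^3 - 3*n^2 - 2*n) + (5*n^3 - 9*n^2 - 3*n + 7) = 4*n^3 - 12*n^2 - 5*n + 7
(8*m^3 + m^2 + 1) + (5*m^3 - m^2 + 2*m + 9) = 13*m^3 + 2*m + 10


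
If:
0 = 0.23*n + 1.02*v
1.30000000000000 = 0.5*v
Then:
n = -11.53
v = 2.60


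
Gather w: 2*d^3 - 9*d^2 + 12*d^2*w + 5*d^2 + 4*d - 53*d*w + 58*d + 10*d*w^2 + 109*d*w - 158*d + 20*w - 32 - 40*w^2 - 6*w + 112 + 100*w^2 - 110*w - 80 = 2*d^3 - 4*d^2 - 96*d + w^2*(10*d + 60) + w*(12*d^2 + 56*d - 96)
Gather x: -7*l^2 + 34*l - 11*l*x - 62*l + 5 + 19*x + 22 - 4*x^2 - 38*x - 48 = -7*l^2 - 28*l - 4*x^2 + x*(-11*l - 19) - 21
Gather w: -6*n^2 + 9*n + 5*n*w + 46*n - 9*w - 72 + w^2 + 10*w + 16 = -6*n^2 + 55*n + w^2 + w*(5*n + 1) - 56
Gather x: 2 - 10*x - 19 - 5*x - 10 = -15*x - 27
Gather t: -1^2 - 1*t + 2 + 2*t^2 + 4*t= 2*t^2 + 3*t + 1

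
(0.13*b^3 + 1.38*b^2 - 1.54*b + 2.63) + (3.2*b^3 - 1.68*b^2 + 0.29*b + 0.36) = 3.33*b^3 - 0.3*b^2 - 1.25*b + 2.99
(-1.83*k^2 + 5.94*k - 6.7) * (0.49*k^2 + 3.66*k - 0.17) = -0.8967*k^4 - 3.7872*k^3 + 18.7685*k^2 - 25.5318*k + 1.139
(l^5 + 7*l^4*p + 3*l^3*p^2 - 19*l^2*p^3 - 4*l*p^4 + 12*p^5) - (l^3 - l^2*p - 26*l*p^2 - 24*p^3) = l^5 + 7*l^4*p + 3*l^3*p^2 - l^3 - 19*l^2*p^3 + l^2*p - 4*l*p^4 + 26*l*p^2 + 12*p^5 + 24*p^3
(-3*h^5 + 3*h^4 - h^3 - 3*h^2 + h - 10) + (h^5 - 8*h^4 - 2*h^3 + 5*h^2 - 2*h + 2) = -2*h^5 - 5*h^4 - 3*h^3 + 2*h^2 - h - 8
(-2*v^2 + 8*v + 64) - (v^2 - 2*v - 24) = -3*v^2 + 10*v + 88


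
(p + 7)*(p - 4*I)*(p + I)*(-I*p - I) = -I*p^4 - 3*p^3 - 8*I*p^3 - 24*p^2 - 11*I*p^2 - 21*p - 32*I*p - 28*I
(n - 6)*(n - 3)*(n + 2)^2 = n^4 - 5*n^3 - 14*n^2 + 36*n + 72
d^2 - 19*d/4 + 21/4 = (d - 3)*(d - 7/4)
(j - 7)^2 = j^2 - 14*j + 49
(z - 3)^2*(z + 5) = z^3 - z^2 - 21*z + 45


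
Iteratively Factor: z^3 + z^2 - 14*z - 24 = (z + 3)*(z^2 - 2*z - 8) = (z + 2)*(z + 3)*(z - 4)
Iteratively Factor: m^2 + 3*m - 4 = (m + 4)*(m - 1)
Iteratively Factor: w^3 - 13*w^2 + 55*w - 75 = (w - 5)*(w^2 - 8*w + 15) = (w - 5)*(w - 3)*(w - 5)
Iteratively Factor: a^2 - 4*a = (a - 4)*(a)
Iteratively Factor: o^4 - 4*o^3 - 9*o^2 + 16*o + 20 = (o + 1)*(o^3 - 5*o^2 - 4*o + 20) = (o + 1)*(o + 2)*(o^2 - 7*o + 10) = (o - 2)*(o + 1)*(o + 2)*(o - 5)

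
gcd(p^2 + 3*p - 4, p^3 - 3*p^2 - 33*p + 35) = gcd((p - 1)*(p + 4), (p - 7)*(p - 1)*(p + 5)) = p - 1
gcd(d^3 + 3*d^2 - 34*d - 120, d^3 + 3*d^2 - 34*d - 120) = d^3 + 3*d^2 - 34*d - 120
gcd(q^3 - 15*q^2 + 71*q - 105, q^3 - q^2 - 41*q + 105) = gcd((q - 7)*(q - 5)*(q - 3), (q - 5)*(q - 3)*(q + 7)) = q^2 - 8*q + 15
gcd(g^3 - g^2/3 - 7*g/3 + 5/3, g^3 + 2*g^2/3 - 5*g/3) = g^2 + 2*g/3 - 5/3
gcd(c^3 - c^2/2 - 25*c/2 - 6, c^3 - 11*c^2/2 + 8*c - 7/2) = 1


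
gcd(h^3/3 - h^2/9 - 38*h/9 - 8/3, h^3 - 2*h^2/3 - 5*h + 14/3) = 1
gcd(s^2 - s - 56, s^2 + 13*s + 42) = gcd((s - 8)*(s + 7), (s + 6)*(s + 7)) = s + 7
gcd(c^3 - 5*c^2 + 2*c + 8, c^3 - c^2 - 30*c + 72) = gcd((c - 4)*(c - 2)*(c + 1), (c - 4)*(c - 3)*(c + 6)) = c - 4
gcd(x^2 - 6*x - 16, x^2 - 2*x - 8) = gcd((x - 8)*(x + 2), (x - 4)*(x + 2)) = x + 2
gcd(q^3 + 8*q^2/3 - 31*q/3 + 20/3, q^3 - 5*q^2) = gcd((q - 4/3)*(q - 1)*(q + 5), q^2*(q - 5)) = 1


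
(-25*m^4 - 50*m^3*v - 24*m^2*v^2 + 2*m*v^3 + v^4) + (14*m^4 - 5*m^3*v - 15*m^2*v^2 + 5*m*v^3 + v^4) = -11*m^4 - 55*m^3*v - 39*m^2*v^2 + 7*m*v^3 + 2*v^4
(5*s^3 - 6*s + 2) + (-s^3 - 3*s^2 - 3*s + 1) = 4*s^3 - 3*s^2 - 9*s + 3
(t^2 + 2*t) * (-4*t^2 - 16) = -4*t^4 - 8*t^3 - 16*t^2 - 32*t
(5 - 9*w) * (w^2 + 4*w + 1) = -9*w^3 - 31*w^2 + 11*w + 5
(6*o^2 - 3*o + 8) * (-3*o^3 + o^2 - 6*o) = -18*o^5 + 15*o^4 - 63*o^3 + 26*o^2 - 48*o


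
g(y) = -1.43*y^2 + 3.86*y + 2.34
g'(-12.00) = 38.18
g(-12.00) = -249.90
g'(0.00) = 3.86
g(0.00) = 2.34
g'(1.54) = -0.54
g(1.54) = 4.89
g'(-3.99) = 15.27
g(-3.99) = -35.83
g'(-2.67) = 11.50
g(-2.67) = -18.16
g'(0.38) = 2.77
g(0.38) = 3.60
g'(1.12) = 0.66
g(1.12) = 4.87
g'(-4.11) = 15.61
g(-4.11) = -37.68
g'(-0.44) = 5.12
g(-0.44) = 0.36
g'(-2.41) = 10.75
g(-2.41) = -15.27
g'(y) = 3.86 - 2.86*y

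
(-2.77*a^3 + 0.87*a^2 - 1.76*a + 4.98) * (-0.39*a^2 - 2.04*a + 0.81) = 1.0803*a^5 + 5.3115*a^4 - 3.3321*a^3 + 2.3529*a^2 - 11.5848*a + 4.0338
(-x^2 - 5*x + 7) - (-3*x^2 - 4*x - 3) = 2*x^2 - x + 10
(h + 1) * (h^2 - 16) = h^3 + h^2 - 16*h - 16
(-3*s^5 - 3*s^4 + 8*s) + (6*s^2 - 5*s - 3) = -3*s^5 - 3*s^4 + 6*s^2 + 3*s - 3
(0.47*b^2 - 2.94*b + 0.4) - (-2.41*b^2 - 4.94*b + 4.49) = 2.88*b^2 + 2.0*b - 4.09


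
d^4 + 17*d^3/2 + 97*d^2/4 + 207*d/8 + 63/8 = (d + 1/2)*(d + 3/2)*(d + 3)*(d + 7/2)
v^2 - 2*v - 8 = (v - 4)*(v + 2)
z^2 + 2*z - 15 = (z - 3)*(z + 5)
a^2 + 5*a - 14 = (a - 2)*(a + 7)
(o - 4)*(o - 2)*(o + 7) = o^3 + o^2 - 34*o + 56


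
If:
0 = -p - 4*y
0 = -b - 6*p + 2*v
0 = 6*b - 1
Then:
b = 1/6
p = -4*y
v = 1/12 - 12*y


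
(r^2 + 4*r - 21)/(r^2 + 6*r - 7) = (r - 3)/(r - 1)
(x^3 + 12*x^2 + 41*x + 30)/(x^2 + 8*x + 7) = (x^2 + 11*x + 30)/(x + 7)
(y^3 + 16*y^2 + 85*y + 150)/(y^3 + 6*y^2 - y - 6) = (y^2 + 10*y + 25)/(y^2 - 1)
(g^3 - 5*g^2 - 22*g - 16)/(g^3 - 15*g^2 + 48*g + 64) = (g + 2)/(g - 8)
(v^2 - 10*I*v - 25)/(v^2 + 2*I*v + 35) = (v - 5*I)/(v + 7*I)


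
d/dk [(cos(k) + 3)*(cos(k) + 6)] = -(2*cos(k) + 9)*sin(k)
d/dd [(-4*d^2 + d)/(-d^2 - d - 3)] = (5*d^2 + 24*d - 3)/(d^4 + 2*d^3 + 7*d^2 + 6*d + 9)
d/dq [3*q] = 3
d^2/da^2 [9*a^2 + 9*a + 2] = 18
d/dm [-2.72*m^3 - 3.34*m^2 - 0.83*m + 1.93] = -8.16*m^2 - 6.68*m - 0.83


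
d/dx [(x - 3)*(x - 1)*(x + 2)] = 3*x^2 - 4*x - 5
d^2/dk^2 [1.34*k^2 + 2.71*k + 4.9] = 2.68000000000000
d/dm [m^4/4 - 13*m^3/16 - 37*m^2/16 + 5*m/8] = m^3 - 39*m^2/16 - 37*m/8 + 5/8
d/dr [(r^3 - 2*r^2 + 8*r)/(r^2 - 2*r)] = (r^2 - 4*r - 4)/(r^2 - 4*r + 4)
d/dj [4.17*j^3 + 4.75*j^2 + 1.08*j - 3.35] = 12.51*j^2 + 9.5*j + 1.08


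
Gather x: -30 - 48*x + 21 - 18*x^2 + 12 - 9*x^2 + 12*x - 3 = -27*x^2 - 36*x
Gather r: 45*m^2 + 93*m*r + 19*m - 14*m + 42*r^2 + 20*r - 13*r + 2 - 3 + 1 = 45*m^2 + 5*m + 42*r^2 + r*(93*m + 7)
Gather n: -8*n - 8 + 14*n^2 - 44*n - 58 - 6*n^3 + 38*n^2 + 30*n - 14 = -6*n^3 + 52*n^2 - 22*n - 80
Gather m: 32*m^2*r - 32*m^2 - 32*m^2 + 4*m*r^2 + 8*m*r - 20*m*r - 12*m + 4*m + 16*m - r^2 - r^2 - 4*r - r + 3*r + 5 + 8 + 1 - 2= m^2*(32*r - 64) + m*(4*r^2 - 12*r + 8) - 2*r^2 - 2*r + 12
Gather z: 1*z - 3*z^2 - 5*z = -3*z^2 - 4*z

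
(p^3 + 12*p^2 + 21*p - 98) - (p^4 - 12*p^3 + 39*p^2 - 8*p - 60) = -p^4 + 13*p^3 - 27*p^2 + 29*p - 38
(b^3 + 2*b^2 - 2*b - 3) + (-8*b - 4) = b^3 + 2*b^2 - 10*b - 7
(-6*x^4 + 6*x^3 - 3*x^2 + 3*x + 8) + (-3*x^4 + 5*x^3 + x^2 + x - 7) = -9*x^4 + 11*x^3 - 2*x^2 + 4*x + 1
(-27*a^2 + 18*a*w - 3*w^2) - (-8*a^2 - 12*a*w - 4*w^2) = -19*a^2 + 30*a*w + w^2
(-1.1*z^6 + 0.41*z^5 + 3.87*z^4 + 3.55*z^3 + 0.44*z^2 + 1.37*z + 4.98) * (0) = 0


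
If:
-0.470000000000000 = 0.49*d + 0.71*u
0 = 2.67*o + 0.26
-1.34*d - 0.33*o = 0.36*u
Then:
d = 0.25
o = -0.10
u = -0.83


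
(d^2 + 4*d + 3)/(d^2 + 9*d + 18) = (d + 1)/(d + 6)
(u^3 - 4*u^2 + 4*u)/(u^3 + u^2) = (u^2 - 4*u + 4)/(u*(u + 1))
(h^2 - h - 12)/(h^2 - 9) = (h - 4)/(h - 3)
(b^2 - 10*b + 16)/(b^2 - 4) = (b - 8)/(b + 2)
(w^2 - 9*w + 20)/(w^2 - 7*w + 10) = (w - 4)/(w - 2)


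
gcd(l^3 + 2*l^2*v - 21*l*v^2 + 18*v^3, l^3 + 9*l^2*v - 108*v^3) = -l^2 - 3*l*v + 18*v^2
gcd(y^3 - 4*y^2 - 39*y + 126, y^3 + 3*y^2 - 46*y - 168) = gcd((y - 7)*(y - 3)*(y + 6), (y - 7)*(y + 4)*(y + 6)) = y^2 - y - 42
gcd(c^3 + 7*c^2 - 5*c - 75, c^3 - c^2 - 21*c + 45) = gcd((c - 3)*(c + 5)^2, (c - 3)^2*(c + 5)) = c^2 + 2*c - 15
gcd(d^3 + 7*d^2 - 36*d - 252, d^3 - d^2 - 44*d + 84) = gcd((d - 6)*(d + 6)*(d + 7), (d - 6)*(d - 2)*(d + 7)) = d^2 + d - 42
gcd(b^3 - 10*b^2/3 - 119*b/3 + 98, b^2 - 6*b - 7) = b - 7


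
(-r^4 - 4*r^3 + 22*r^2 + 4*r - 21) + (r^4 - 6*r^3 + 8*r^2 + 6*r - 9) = -10*r^3 + 30*r^2 + 10*r - 30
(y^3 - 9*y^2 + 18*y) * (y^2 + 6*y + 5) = y^5 - 3*y^4 - 31*y^3 + 63*y^2 + 90*y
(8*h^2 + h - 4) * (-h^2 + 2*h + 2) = -8*h^4 + 15*h^3 + 22*h^2 - 6*h - 8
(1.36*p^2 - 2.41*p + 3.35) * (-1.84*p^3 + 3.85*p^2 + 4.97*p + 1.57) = -2.5024*p^5 + 9.6704*p^4 - 8.6833*p^3 + 3.055*p^2 + 12.8658*p + 5.2595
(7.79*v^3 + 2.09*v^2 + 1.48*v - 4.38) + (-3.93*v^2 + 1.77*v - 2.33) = 7.79*v^3 - 1.84*v^2 + 3.25*v - 6.71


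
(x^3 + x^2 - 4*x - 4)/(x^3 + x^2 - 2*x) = (x^2 - x - 2)/(x*(x - 1))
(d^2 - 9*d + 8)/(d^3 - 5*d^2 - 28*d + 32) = 1/(d + 4)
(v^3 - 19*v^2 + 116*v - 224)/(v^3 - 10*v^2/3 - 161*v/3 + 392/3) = 3*(v^2 - 11*v + 28)/(3*v^2 + 14*v - 49)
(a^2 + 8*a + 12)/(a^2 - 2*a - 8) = (a + 6)/(a - 4)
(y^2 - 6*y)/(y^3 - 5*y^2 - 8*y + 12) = y/(y^2 + y - 2)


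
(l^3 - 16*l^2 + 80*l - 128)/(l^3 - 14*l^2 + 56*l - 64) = (l - 4)/(l - 2)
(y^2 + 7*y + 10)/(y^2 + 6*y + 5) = (y + 2)/(y + 1)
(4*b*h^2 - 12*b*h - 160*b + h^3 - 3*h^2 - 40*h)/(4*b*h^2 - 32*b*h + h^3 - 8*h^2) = (h + 5)/h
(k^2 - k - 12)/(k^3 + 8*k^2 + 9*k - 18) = (k - 4)/(k^2 + 5*k - 6)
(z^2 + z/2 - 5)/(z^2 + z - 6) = (z + 5/2)/(z + 3)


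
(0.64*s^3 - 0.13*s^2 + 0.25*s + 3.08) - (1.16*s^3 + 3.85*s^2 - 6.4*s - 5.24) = -0.52*s^3 - 3.98*s^2 + 6.65*s + 8.32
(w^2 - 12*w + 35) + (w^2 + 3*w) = 2*w^2 - 9*w + 35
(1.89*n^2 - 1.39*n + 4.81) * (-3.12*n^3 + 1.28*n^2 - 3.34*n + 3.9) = -5.8968*n^5 + 6.756*n^4 - 23.099*n^3 + 18.1704*n^2 - 21.4864*n + 18.759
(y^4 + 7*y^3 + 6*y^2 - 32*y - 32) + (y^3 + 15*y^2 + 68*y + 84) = y^4 + 8*y^3 + 21*y^2 + 36*y + 52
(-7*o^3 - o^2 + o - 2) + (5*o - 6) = -7*o^3 - o^2 + 6*o - 8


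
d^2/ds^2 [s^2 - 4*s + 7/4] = 2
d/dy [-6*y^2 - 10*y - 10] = -12*y - 10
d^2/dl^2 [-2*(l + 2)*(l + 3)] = -4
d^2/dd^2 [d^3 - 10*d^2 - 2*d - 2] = 6*d - 20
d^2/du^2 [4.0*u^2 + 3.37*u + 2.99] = 8.00000000000000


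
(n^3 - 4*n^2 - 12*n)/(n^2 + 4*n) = (n^2 - 4*n - 12)/(n + 4)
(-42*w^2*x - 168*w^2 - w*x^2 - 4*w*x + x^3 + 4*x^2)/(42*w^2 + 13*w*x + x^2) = (-7*w*x - 28*w + x^2 + 4*x)/(7*w + x)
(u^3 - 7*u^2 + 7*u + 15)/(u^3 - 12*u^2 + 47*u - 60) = (u + 1)/(u - 4)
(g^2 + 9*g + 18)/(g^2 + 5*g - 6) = (g + 3)/(g - 1)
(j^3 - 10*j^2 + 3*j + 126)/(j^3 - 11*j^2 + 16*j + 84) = (j + 3)/(j + 2)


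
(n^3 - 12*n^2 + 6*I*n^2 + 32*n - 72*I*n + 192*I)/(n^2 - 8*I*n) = (n^3 + 6*n^2*(-2 + I) + 8*n*(4 - 9*I) + 192*I)/(n*(n - 8*I))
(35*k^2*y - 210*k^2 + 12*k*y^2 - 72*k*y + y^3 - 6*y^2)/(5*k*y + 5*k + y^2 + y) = (7*k*y - 42*k + y^2 - 6*y)/(y + 1)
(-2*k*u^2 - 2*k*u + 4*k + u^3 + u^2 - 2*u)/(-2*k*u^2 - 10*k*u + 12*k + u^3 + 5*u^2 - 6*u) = (u + 2)/(u + 6)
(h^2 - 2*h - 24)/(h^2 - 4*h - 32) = (h - 6)/(h - 8)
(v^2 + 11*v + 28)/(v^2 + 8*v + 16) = (v + 7)/(v + 4)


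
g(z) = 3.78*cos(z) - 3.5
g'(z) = -3.78*sin(z)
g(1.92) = -4.79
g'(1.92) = -3.55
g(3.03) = -7.26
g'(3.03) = -0.42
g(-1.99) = -5.04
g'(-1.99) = 3.45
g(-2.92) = -7.19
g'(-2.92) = 0.83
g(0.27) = 0.14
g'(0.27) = -1.01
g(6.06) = 0.19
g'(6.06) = 0.84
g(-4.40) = -4.66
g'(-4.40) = -3.60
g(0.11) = 0.26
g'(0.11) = -0.41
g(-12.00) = -0.31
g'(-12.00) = -2.03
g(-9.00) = -6.94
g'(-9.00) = 1.56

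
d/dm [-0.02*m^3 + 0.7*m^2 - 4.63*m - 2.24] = -0.06*m^2 + 1.4*m - 4.63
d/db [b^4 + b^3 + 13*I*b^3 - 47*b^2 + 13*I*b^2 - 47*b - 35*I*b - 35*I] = 4*b^3 + b^2*(3 + 39*I) + b*(-94 + 26*I) - 47 - 35*I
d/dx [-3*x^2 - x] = -6*x - 1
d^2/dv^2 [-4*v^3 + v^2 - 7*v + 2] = 2 - 24*v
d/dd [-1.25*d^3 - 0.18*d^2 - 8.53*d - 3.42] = -3.75*d^2 - 0.36*d - 8.53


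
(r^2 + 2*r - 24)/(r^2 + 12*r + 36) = (r - 4)/(r + 6)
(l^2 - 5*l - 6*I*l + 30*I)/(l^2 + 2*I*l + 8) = (l^2 - 5*l - 6*I*l + 30*I)/(l^2 + 2*I*l + 8)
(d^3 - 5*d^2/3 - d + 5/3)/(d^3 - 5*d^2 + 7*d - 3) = (3*d^2 - 2*d - 5)/(3*(d^2 - 4*d + 3))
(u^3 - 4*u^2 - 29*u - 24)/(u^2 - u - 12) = (u^2 - 7*u - 8)/(u - 4)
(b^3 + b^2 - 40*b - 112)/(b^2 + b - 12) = (b^2 - 3*b - 28)/(b - 3)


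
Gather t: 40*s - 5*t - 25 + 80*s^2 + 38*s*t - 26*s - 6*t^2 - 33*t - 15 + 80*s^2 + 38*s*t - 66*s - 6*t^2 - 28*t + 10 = 160*s^2 - 52*s - 12*t^2 + t*(76*s - 66) - 30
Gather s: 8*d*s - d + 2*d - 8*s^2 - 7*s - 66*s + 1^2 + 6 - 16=d - 8*s^2 + s*(8*d - 73) - 9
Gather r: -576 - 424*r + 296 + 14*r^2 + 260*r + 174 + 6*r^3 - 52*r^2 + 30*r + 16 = 6*r^3 - 38*r^2 - 134*r - 90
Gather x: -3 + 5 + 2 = 4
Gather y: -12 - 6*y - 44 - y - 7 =-7*y - 63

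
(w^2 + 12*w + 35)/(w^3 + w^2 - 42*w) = (w + 5)/(w*(w - 6))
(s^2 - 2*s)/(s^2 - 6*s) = (s - 2)/(s - 6)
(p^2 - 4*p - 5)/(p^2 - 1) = (p - 5)/(p - 1)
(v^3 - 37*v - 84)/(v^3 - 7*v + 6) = (v^3 - 37*v - 84)/(v^3 - 7*v + 6)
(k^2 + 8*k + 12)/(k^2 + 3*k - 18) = (k + 2)/(k - 3)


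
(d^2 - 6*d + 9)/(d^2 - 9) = (d - 3)/(d + 3)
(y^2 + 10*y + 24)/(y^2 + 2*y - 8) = (y + 6)/(y - 2)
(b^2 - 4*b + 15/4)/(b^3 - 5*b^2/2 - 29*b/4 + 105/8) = 2*(2*b - 5)/(4*b^2 - 4*b - 35)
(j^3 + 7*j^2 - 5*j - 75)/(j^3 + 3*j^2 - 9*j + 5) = (j^2 + 2*j - 15)/(j^2 - 2*j + 1)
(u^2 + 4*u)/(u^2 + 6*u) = (u + 4)/(u + 6)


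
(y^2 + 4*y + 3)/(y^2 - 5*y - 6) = (y + 3)/(y - 6)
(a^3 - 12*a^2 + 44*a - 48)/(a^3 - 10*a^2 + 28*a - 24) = (a - 4)/(a - 2)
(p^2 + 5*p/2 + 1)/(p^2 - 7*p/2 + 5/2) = (2*p^2 + 5*p + 2)/(2*p^2 - 7*p + 5)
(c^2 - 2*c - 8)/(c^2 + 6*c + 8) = (c - 4)/(c + 4)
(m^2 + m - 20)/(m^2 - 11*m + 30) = (m^2 + m - 20)/(m^2 - 11*m + 30)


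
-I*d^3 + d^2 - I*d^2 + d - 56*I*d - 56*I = (d - 7*I)*(d + 8*I)*(-I*d - I)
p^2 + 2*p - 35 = (p - 5)*(p + 7)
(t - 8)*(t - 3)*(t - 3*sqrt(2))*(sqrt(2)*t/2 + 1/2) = sqrt(2)*t^4/2 - 11*sqrt(2)*t^3/2 - 5*t^3/2 + 21*sqrt(2)*t^2/2 + 55*t^2/2 - 60*t + 33*sqrt(2)*t/2 - 36*sqrt(2)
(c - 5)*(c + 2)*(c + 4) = c^3 + c^2 - 22*c - 40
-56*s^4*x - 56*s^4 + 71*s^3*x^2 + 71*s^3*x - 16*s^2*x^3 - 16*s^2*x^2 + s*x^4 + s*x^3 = (-8*s + x)*(-7*s + x)*(-s + x)*(s*x + s)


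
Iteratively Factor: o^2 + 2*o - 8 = (o + 4)*(o - 2)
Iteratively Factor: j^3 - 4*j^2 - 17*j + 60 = (j - 3)*(j^2 - j - 20) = (j - 5)*(j - 3)*(j + 4)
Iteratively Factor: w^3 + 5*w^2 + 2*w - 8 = (w + 4)*(w^2 + w - 2) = (w + 2)*(w + 4)*(w - 1)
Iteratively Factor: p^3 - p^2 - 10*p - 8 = (p + 1)*(p^2 - 2*p - 8) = (p + 1)*(p + 2)*(p - 4)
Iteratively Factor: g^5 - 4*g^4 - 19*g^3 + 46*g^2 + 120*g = (g + 3)*(g^4 - 7*g^3 + 2*g^2 + 40*g) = (g - 4)*(g + 3)*(g^3 - 3*g^2 - 10*g) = g*(g - 4)*(g + 3)*(g^2 - 3*g - 10) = g*(g - 5)*(g - 4)*(g + 3)*(g + 2)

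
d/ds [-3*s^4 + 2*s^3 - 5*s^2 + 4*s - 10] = -12*s^3 + 6*s^2 - 10*s + 4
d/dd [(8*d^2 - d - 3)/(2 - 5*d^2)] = (-5*d^2 + 2*d - 2)/(25*d^4 - 20*d^2 + 4)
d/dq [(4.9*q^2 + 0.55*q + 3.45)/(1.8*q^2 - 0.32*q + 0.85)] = (-2.558*q^2 - 4.09*q + 1.5715)/(3.24*q^4 - 1.152*q^3 + 3.1624*q^2 - 0.544*q + 0.7225)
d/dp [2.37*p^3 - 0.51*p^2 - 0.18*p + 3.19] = 7.11*p^2 - 1.02*p - 0.18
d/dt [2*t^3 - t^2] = 2*t*(3*t - 1)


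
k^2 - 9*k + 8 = (k - 8)*(k - 1)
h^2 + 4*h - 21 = (h - 3)*(h + 7)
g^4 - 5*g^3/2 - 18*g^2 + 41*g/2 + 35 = (g - 5)*(g - 2)*(g + 1)*(g + 7/2)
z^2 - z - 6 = (z - 3)*(z + 2)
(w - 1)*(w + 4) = w^2 + 3*w - 4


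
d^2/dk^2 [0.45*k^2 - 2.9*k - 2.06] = 0.900000000000000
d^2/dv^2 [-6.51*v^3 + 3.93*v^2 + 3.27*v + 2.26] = 7.86 - 39.06*v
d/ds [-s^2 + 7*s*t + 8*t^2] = -2*s + 7*t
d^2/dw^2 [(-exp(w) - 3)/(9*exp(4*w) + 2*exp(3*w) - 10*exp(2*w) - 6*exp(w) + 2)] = (-729*exp(8*w) - 4086*exp(7*w) - 1078*exp(6*w) + 2706*exp(5*w) + 746*exp(4*w) - 152*exp(3*w) - 552*exp(2*w) - 360*exp(w) - 40)*exp(w)/(729*exp(12*w) + 486*exp(11*w) - 2322*exp(10*w) - 2530*exp(9*w) + 2418*exp(8*w) + 3984*exp(7*w) - 364*exp(6*w) - 2472*exp(5*w) - 516*exp(4*w) + 528*exp(3*w) + 96*exp(2*w) - 72*exp(w) + 8)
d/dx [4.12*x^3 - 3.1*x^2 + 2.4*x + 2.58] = 12.36*x^2 - 6.2*x + 2.4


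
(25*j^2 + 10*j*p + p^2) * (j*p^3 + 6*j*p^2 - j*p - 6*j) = 25*j^3*p^3 + 150*j^3*p^2 - 25*j^3*p - 150*j^3 + 10*j^2*p^4 + 60*j^2*p^3 - 10*j^2*p^2 - 60*j^2*p + j*p^5 + 6*j*p^4 - j*p^3 - 6*j*p^2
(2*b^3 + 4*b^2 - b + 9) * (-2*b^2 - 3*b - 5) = -4*b^5 - 14*b^4 - 20*b^3 - 35*b^2 - 22*b - 45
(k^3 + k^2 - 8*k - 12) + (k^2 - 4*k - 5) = k^3 + 2*k^2 - 12*k - 17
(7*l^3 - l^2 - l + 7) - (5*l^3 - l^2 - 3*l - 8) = 2*l^3 + 2*l + 15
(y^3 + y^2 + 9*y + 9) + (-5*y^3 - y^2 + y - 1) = -4*y^3 + 10*y + 8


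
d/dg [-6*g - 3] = -6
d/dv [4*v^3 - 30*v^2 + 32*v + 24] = 12*v^2 - 60*v + 32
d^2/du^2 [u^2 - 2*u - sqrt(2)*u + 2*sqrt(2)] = 2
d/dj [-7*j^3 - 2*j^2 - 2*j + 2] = -21*j^2 - 4*j - 2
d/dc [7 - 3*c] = -3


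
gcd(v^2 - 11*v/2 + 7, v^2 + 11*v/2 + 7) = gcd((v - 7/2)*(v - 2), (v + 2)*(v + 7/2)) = 1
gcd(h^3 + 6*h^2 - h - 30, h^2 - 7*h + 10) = h - 2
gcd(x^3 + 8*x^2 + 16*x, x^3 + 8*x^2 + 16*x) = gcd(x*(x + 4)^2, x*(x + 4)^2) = x^3 + 8*x^2 + 16*x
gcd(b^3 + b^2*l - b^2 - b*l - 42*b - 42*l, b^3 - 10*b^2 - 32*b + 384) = b + 6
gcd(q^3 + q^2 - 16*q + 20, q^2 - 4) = q - 2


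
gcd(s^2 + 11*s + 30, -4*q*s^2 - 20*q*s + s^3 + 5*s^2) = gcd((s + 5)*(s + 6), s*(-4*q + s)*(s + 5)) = s + 5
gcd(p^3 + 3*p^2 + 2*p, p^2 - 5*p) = p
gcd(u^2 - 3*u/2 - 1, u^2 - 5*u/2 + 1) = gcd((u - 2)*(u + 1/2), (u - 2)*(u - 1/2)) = u - 2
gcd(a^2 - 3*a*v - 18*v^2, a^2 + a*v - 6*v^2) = a + 3*v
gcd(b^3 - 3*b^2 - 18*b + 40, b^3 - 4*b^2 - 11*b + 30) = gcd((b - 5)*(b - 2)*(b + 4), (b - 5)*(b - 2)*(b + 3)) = b^2 - 7*b + 10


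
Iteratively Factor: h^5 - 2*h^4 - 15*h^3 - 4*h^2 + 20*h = (h)*(h^4 - 2*h^3 - 15*h^2 - 4*h + 20) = h*(h - 5)*(h^3 + 3*h^2 - 4) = h*(h - 5)*(h + 2)*(h^2 + h - 2) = h*(h - 5)*(h + 2)^2*(h - 1)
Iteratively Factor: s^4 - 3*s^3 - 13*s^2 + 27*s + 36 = (s + 3)*(s^3 - 6*s^2 + 5*s + 12) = (s + 1)*(s + 3)*(s^2 - 7*s + 12) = (s - 4)*(s + 1)*(s + 3)*(s - 3)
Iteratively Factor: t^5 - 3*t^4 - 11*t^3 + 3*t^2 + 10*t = (t + 2)*(t^4 - 5*t^3 - t^2 + 5*t) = (t - 5)*(t + 2)*(t^3 - t) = (t - 5)*(t + 1)*(t + 2)*(t^2 - t) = (t - 5)*(t - 1)*(t + 1)*(t + 2)*(t)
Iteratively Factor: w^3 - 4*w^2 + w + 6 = (w - 2)*(w^2 - 2*w - 3) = (w - 2)*(w + 1)*(w - 3)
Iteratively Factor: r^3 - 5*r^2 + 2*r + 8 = (r + 1)*(r^2 - 6*r + 8) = (r - 2)*(r + 1)*(r - 4)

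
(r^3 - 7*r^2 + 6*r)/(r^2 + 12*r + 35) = r*(r^2 - 7*r + 6)/(r^2 + 12*r + 35)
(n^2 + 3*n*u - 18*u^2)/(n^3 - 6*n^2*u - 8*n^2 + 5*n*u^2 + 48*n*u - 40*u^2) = (n^2 + 3*n*u - 18*u^2)/(n^3 - 6*n^2*u - 8*n^2 + 5*n*u^2 + 48*n*u - 40*u^2)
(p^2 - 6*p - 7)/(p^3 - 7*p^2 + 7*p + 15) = (p - 7)/(p^2 - 8*p + 15)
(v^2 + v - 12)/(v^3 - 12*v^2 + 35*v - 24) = (v + 4)/(v^2 - 9*v + 8)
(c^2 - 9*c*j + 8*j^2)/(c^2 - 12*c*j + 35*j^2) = (c^2 - 9*c*j + 8*j^2)/(c^2 - 12*c*j + 35*j^2)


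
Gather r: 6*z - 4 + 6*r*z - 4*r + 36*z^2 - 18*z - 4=r*(6*z - 4) + 36*z^2 - 12*z - 8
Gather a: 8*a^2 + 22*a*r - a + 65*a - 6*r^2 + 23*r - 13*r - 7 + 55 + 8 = 8*a^2 + a*(22*r + 64) - 6*r^2 + 10*r + 56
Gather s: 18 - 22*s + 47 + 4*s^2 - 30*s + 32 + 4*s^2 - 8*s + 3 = 8*s^2 - 60*s + 100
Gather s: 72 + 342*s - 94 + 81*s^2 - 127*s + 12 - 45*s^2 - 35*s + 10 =36*s^2 + 180*s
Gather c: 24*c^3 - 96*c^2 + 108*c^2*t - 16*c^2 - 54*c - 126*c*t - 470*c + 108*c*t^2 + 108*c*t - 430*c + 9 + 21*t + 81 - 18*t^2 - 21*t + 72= 24*c^3 + c^2*(108*t - 112) + c*(108*t^2 - 18*t - 954) - 18*t^2 + 162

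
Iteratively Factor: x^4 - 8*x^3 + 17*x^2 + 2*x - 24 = (x - 2)*(x^3 - 6*x^2 + 5*x + 12) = (x - 2)*(x + 1)*(x^2 - 7*x + 12) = (x - 4)*(x - 2)*(x + 1)*(x - 3)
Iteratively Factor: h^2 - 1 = (h + 1)*(h - 1)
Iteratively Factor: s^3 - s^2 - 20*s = (s)*(s^2 - s - 20) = s*(s + 4)*(s - 5)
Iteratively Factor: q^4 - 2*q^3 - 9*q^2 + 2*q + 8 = (q - 1)*(q^3 - q^2 - 10*q - 8) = (q - 4)*(q - 1)*(q^2 + 3*q + 2) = (q - 4)*(q - 1)*(q + 2)*(q + 1)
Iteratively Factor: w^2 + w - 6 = (w + 3)*(w - 2)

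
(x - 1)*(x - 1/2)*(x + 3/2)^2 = x^4 + 3*x^3/2 - 7*x^2/4 - 15*x/8 + 9/8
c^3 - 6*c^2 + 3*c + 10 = (c - 5)*(c - 2)*(c + 1)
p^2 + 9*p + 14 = (p + 2)*(p + 7)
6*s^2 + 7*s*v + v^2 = (s + v)*(6*s + v)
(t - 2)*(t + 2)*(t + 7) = t^3 + 7*t^2 - 4*t - 28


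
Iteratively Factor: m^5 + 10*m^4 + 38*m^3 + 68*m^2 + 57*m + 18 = (m + 2)*(m^4 + 8*m^3 + 22*m^2 + 24*m + 9) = (m + 2)*(m + 3)*(m^3 + 5*m^2 + 7*m + 3) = (m + 1)*(m + 2)*(m + 3)*(m^2 + 4*m + 3) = (m + 1)*(m + 2)*(m + 3)^2*(m + 1)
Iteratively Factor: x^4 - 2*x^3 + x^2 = (x - 1)*(x^3 - x^2) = (x - 1)^2*(x^2) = x*(x - 1)^2*(x)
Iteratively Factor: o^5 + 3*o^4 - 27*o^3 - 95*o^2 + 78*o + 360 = (o - 5)*(o^4 + 8*o^3 + 13*o^2 - 30*o - 72) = (o - 5)*(o - 2)*(o^3 + 10*o^2 + 33*o + 36) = (o - 5)*(o - 2)*(o + 3)*(o^2 + 7*o + 12) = (o - 5)*(o - 2)*(o + 3)*(o + 4)*(o + 3)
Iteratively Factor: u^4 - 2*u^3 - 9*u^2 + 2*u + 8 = (u - 4)*(u^3 + 2*u^2 - u - 2) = (u - 4)*(u - 1)*(u^2 + 3*u + 2) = (u - 4)*(u - 1)*(u + 2)*(u + 1)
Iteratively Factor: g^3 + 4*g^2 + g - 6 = (g + 2)*(g^2 + 2*g - 3) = (g - 1)*(g + 2)*(g + 3)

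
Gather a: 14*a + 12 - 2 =14*a + 10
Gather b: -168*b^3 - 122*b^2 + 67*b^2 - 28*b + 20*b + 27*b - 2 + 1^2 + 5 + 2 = -168*b^3 - 55*b^2 + 19*b + 6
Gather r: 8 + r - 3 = r + 5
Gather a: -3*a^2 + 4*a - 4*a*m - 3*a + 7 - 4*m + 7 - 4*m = -3*a^2 + a*(1 - 4*m) - 8*m + 14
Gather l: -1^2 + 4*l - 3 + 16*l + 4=20*l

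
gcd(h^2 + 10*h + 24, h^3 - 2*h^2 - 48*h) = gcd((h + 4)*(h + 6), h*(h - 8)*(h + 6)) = h + 6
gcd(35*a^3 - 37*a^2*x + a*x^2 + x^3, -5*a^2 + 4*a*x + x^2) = -a + x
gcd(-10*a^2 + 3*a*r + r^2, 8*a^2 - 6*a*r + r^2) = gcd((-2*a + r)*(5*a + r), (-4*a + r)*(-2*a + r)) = -2*a + r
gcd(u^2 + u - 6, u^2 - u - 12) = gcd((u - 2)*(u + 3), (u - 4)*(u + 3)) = u + 3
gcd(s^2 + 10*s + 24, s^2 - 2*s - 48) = s + 6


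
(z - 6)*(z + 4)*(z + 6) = z^3 + 4*z^2 - 36*z - 144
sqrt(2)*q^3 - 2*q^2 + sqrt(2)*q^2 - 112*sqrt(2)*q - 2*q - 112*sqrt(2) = (q - 8*sqrt(2))*(q + 7*sqrt(2))*(sqrt(2)*q + sqrt(2))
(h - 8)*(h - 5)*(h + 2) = h^3 - 11*h^2 + 14*h + 80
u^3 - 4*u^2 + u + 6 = (u - 3)*(u - 2)*(u + 1)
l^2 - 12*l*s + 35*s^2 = (l - 7*s)*(l - 5*s)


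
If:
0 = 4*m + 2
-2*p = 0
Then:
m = -1/2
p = 0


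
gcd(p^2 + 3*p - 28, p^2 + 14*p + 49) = p + 7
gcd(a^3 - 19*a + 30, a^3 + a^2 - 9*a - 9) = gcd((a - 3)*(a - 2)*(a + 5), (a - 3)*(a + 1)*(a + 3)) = a - 3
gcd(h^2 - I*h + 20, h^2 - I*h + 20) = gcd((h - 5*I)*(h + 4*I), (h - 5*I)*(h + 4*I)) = h^2 - I*h + 20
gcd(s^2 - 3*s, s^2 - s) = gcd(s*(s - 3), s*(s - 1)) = s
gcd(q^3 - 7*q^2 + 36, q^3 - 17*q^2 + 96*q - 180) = q - 6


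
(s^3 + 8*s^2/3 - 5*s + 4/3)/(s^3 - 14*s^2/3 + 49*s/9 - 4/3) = 3*(s^2 + 3*s - 4)/(3*s^2 - 13*s + 12)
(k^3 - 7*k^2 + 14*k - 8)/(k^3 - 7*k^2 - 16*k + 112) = (k^2 - 3*k + 2)/(k^2 - 3*k - 28)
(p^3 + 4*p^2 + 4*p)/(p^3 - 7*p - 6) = p*(p + 2)/(p^2 - 2*p - 3)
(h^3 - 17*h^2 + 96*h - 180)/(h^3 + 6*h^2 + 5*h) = (h^3 - 17*h^2 + 96*h - 180)/(h*(h^2 + 6*h + 5))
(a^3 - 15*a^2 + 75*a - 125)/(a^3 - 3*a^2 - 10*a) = (a^2 - 10*a + 25)/(a*(a + 2))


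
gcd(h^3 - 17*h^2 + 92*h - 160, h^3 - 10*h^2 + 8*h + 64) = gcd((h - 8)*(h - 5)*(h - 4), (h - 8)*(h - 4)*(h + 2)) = h^2 - 12*h + 32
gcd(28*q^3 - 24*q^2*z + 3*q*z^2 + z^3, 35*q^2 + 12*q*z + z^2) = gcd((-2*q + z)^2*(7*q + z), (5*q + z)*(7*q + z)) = 7*q + z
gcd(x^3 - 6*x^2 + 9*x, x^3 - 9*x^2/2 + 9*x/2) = x^2 - 3*x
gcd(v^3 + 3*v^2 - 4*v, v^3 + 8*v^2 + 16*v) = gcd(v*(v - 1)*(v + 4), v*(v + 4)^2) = v^2 + 4*v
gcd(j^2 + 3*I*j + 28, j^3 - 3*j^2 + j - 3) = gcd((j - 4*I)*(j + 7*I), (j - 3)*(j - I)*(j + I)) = 1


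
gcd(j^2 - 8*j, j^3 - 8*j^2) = j^2 - 8*j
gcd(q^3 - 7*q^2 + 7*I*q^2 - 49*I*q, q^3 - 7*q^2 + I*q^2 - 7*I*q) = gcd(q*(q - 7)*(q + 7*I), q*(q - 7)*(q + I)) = q^2 - 7*q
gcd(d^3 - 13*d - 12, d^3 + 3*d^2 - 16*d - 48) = d^2 - d - 12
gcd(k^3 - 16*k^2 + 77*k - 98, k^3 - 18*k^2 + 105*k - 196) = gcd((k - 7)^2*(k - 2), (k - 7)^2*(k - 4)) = k^2 - 14*k + 49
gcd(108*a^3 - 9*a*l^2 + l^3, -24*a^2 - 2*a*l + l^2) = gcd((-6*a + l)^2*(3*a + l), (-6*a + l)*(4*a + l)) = 6*a - l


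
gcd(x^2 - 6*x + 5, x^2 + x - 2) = x - 1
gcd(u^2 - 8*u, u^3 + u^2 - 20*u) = u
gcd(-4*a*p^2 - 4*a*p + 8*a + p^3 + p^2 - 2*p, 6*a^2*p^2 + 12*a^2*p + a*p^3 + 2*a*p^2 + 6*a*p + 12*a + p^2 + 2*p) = p + 2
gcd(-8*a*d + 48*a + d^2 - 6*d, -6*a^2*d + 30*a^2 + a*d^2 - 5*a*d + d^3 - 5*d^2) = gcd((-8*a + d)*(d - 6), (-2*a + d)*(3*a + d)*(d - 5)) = 1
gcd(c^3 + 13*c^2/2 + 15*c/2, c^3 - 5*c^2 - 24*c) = c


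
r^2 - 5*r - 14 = (r - 7)*(r + 2)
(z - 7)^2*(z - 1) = z^3 - 15*z^2 + 63*z - 49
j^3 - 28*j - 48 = (j - 6)*(j + 2)*(j + 4)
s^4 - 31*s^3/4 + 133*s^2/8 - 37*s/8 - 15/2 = (s - 4)*(s - 3)*(s - 5/4)*(s + 1/2)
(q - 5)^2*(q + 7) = q^3 - 3*q^2 - 45*q + 175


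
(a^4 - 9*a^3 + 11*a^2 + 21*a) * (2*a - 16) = 2*a^5 - 34*a^4 + 166*a^3 - 134*a^2 - 336*a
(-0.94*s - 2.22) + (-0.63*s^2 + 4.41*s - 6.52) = -0.63*s^2 + 3.47*s - 8.74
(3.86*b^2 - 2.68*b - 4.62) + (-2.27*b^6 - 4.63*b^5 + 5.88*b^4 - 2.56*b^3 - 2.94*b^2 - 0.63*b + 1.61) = -2.27*b^6 - 4.63*b^5 + 5.88*b^4 - 2.56*b^3 + 0.92*b^2 - 3.31*b - 3.01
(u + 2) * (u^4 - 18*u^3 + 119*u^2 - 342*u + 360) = u^5 - 16*u^4 + 83*u^3 - 104*u^2 - 324*u + 720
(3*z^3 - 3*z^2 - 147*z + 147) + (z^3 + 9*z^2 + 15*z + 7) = 4*z^3 + 6*z^2 - 132*z + 154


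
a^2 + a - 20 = (a - 4)*(a + 5)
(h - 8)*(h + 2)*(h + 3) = h^3 - 3*h^2 - 34*h - 48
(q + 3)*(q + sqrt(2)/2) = q^2 + sqrt(2)*q/2 + 3*q + 3*sqrt(2)/2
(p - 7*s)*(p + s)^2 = p^3 - 5*p^2*s - 13*p*s^2 - 7*s^3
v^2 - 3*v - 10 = (v - 5)*(v + 2)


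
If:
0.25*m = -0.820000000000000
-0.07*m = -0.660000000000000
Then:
No Solution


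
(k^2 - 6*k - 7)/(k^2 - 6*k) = (k^2 - 6*k - 7)/(k*(k - 6))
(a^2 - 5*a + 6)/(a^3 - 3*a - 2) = (a - 3)/(a^2 + 2*a + 1)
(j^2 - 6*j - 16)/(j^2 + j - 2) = (j - 8)/(j - 1)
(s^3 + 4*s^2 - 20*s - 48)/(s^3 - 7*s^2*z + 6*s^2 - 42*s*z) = (-s^2 + 2*s + 8)/(s*(-s + 7*z))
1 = 1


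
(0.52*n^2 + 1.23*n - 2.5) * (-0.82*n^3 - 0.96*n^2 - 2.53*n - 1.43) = -0.4264*n^5 - 1.5078*n^4 - 0.4464*n^3 - 1.4555*n^2 + 4.5661*n + 3.575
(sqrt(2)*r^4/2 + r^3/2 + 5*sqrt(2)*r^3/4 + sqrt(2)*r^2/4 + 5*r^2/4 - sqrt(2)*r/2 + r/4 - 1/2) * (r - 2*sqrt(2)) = sqrt(2)*r^5/2 - 3*r^4/2 + 5*sqrt(2)*r^4/4 - 15*r^3/4 - 3*sqrt(2)*r^3/4 - 3*sqrt(2)*r^2 - 3*r^2/4 - sqrt(2)*r/2 + 3*r/2 + sqrt(2)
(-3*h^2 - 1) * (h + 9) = -3*h^3 - 27*h^2 - h - 9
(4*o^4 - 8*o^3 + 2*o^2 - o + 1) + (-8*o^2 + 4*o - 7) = 4*o^4 - 8*o^3 - 6*o^2 + 3*o - 6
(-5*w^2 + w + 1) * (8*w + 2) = -40*w^3 - 2*w^2 + 10*w + 2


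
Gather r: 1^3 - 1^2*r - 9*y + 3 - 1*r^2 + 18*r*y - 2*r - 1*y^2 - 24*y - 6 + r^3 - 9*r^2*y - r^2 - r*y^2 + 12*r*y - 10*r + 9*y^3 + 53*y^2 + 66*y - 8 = r^3 + r^2*(-9*y - 2) + r*(-y^2 + 30*y - 13) + 9*y^3 + 52*y^2 + 33*y - 10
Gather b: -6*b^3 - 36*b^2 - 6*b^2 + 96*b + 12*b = -6*b^3 - 42*b^2 + 108*b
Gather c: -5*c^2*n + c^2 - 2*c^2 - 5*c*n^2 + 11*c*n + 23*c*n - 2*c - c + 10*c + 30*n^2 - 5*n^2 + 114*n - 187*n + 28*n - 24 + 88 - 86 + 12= c^2*(-5*n - 1) + c*(-5*n^2 + 34*n + 7) + 25*n^2 - 45*n - 10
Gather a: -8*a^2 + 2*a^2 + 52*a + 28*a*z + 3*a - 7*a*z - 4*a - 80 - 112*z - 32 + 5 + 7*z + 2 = -6*a^2 + a*(21*z + 51) - 105*z - 105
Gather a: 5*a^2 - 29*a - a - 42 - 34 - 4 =5*a^2 - 30*a - 80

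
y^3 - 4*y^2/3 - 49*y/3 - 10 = (y - 5)*(y + 2/3)*(y + 3)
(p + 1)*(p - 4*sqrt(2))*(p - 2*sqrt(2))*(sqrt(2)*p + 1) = sqrt(2)*p^4 - 11*p^3 + sqrt(2)*p^3 - 11*p^2 + 10*sqrt(2)*p^2 + 10*sqrt(2)*p + 16*p + 16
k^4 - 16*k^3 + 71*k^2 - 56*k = k*(k - 8)*(k - 7)*(k - 1)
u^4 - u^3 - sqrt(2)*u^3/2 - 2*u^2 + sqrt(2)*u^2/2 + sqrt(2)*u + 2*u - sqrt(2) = (u - 1)*(u - sqrt(2))*(u - sqrt(2)/2)*(u + sqrt(2))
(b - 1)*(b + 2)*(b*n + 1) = b^3*n + b^2*n + b^2 - 2*b*n + b - 2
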